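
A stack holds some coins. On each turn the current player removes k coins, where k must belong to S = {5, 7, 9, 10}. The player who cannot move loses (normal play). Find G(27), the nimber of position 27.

G(0) = 0
G(1) = mex{} = 0
G(2) = mex{} = 0
G(3) = mex{} = 0
G(4) = mex{} = 0
G(5) = mex{0} = 1
G(6) = mex{0} = 1
G(7) = mex{0,0} = 1
G(8) = mex{0,0} = 1
G(9) = mex{0,0,0} = 1
G(10) = mex{1,0,0,0} = 2
G(11) = mex{1,0,0,0} = 2
G(12) = mex{1,1,0,0} = 2
G(13) = mex{1,1,0,0} = 2
G(14) = mex{1,1,1,0} = 2
G(15) = mex{2,1,1,1} = 0
G(16) = mex{2,1,1,1} = 0
G(17) = mex{2,2,1,1} = 0
G(18) = mex{2,2,1,1} = 0
G(19) = mex{2,2,2,1} = 0
G(20) = mex{0,2,2,2} = 1
G(21) = mex{0,2,2,2} = 1
G(22) = mex{0,0,2,2} = 1
G(23) = mex{0,0,2,2} = 1
G(24) = mex{0,0,0,2} = 1
G(25) = mex{1,0,0,0} = 2
G(26) = mex{1,0,0,0} = 2
G(27) = mex{1,1,0,0} = 2

2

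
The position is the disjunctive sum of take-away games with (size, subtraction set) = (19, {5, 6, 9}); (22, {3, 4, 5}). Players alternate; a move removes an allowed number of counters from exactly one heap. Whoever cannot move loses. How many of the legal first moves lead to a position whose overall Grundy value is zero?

3

Heap A, S = {5, 6, 9}:
n :  0  1  2  3  4  5  6  7  8  9 10 11 12 13 14 15 16 17 18 19
G :  0  0  0  0  0  1  1  1  1  1  2  2  2  2  0  0  0  0  0  1
G_A(19) = 1.
Heap B, S = {3, 4, 5}:
G(0) = 0
G(1) = mex{} = 0
G(2) = mex{} = 0
G(3) = mex{0} = 1
G(4) = mex{0,0} = 1
G(5) = mex{0,0,0} = 1
G(6) = mex{1,0,0} = 2
G(7) = mex{1,1,0} = 2
G(8) = mex{1,1,1} = 0
G(9) = mex{2,1,1} = 0
G(10) = mex{2,2,1} = 0
G(11) = mex{0,2,2} = 1
G(12) = mex{0,0,2} = 1
G(13) = mex{0,0,0} = 1
G(14) = mex{1,0,0} = 2
G(15) = mex{1,1,0} = 2
G(16) = mex{1,1,1} = 0
G(17) = mex{2,1,1} = 0
G(18) = mex{2,2,1} = 0
G(19) = mex{0,2,2} = 1
G(20) = mex{0,0,2} = 1
G(21) = mex{0,0,0} = 1
G(22) = mex{1,0,0} = 2
G_B(22) = 2.
Combined Grundy value = 1 ⊕ 2 = 3.
A winning move leaves total XOR = 0, i.e. changes one component's Grundy value g to g ⊕ X where X is the current total.
Heap A: need g' = 1⊕3 = 2. Options: 19−5→G=0, 19−6→G=2, 19−9→G=2. Hits: 2.
Heap B: need g' = 2⊕3 = 1. Options: 22−3→G=1, 22−4→G=0, 22−5→G=0. Hits: 1.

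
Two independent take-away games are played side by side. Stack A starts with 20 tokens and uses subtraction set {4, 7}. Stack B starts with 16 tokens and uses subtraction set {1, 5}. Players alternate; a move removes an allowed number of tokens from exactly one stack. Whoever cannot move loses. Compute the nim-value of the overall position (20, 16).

Stack A, S = {4, 7}:
n :  0  1  2  3  4  5  6  7  8  9 10 11 12 13 14 15 16 17 18 19 20
G :  0  0  0  0  1  1  1  1  2  2  2  0  0  0  0  1  1  1  1  2  2
G_A(20) = 2.
Stack B, S = {1, 5}:
G(0) = 0
G(1) = mex{0} = 1
G(2) = mex{1} = 0
G(3) = mex{0} = 1
G(4) = mex{1} = 0
G(5) = mex{0,0} = 1
G(6) = mex{1,1} = 0
G(7) = mex{0,0} = 1
G(8) = mex{1,1} = 0
G(9) = mex{0,0} = 1
G(10) = mex{1,1} = 0
G(11) = mex{0,0} = 1
G(12) = mex{1,1} = 0
G(13) = mex{0,0} = 1
G(14) = mex{1,1} = 0
G(15) = mex{0,0} = 1
G(16) = mex{1,1} = 0
G_B(16) = 0.
Combined Grundy value = 2 ⊕ 0 = 2.

2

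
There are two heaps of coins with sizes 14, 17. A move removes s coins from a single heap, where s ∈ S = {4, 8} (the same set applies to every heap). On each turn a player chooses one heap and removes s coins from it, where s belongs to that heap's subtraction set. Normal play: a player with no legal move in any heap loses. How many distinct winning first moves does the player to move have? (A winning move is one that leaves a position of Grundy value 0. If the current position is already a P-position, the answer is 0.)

All heaps use S = {4, 8}:
G(0) = 0
G(1) = mex{} = 0
G(2) = mex{} = 0
G(3) = mex{} = 0
G(4) = mex{0} = 1
G(5) = mex{0} = 1
G(6) = mex{0} = 1
G(7) = mex{0} = 1
G(8) = mex{1,0} = 2
G(9) = mex{1,0} = 2
G(10) = mex{1,0} = 2
G(11) = mex{1,0} = 2
G(12) = mex{2,1} = 0
G(13) = mex{2,1} = 0
G(14) = mex{2,1} = 0
G(15) = mex{2,1} = 0
G(16) = mex{0,2} = 1
G(17) = mex{0,2} = 1
Heap A: G(14) = 0.
Heap B: G(17) = 1.
Combined Grundy value = 0 ⊕ 1 = 1.
A winning move leaves total XOR = 0, i.e. changes one component's Grundy value g to g ⊕ X where X is the current total.
Heap A: need g' = 0⊕1 = 1. Options: 14−4→G=2, 14−8→G=1. Hits: 1.
Heap B: need g' = 1⊕1 = 0. Options: 17−4→G=0, 17−8→G=2. Hits: 1.

2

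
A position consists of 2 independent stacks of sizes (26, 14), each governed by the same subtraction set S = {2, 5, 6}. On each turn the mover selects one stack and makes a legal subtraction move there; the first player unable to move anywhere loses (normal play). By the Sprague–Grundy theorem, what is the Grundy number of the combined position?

1

All stacks use S = {2, 5, 6}:
G(0) = 0
G(1) = mex{} = 0
G(2) = mex{0} = 1
G(3) = mex{0} = 1
G(4) = mex{1} = 0
G(5) = mex{1,0} = 2
G(6) = mex{0,0,0} = 1
G(7) = mex{2,1,0} = 3
G(8) = mex{1,1,1} = 0
G(9) = mex{3,0,1} = 2
G(10) = mex{0,2,0} = 1
G(11) = mex{2,1,2} = 0
G(12) = mex{1,3,1} = 0
G(13) = mex{0,0,3} = 1
G(14) = mex{0,2,0} = 1
G(15) = mex{1,1,2} = 0
G(16) = mex{1,0,1} = 2
G(17) = mex{0,0,0} = 1
G(18) = mex{2,1,0} = 3
G(19) = mex{1,1,1} = 0
G(20) = mex{3,0,1} = 2
G(21) = mex{0,2,0} = 1
G(22) = mex{2,1,2} = 0
G(23) = mex{1,3,1} = 0
G(24) = mex{0,0,3} = 1
G(25) = mex{0,2,0} = 1
G(26) = mex{1,1,2} = 0
Stack A: G(26) = 0.
Stack B: G(14) = 1.
Combined Grundy value = 0 ⊕ 1 = 1.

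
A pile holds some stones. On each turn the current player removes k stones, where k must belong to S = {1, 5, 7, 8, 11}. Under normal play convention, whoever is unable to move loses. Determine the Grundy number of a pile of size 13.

G(0) = 0
G(1) = mex{0} = 1
G(2) = mex{1} = 0
G(3) = mex{0} = 1
G(4) = mex{1} = 0
G(5) = mex{0,0} = 1
G(6) = mex{1,1} = 0
G(7) = mex{0,0,0} = 1
G(8) = mex{1,1,1,0} = 2
G(9) = mex{2,0,0,1} = 3
G(10) = mex{3,1,1,0} = 2
G(11) = mex{2,0,0,1,0} = 3
G(12) = mex{3,1,1,0,1} = 2
G(13) = mex{2,2,0,1,0} = 3

3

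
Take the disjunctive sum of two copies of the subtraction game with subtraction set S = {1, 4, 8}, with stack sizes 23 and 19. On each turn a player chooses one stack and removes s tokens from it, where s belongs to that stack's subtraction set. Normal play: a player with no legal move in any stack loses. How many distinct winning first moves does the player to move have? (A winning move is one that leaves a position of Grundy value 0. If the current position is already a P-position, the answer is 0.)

All stacks use S = {1, 4, 8}:
n :  0  1  2  3  4  5  6  7  8  9 10 11 12 13 14 15 16 17 18 19 20 21 22 23
G :  0  1  0  1  2  0  1  0  1  2  3  2  0  1  0  1  2  0  1  0  1  2  3  2
Stack A: G(23) = 2.
Stack B: G(19) = 0.
Combined Grundy value = 2 ⊕ 0 = 2.
A winning move leaves total XOR = 0, i.e. changes one component's Grundy value g to g ⊕ X where X is the current total.
Stack A: need g' = 2⊕2 = 0. Options: 23−1→G=3, 23−4→G=0, 23−8→G=1. Hits: 1.
Stack B: need g' = 0⊕2 = 2. Options: 19−1→G=1, 19−4→G=1, 19−8→G=2. Hits: 1.

2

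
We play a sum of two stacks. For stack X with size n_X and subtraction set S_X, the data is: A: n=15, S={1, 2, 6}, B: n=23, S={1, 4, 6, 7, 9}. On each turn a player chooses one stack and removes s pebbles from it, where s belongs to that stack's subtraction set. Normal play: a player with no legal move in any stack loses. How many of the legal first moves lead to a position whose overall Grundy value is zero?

Stack A, S = {1, 2, 6}:
n :  0  1  2  3  4  5  6  7  8  9 10 11 12 13 14 15
G :  0  1  2  0  1  2  3  0  1  2  0  1  2  3  0  1
G_A(15) = 1.
Stack B, S = {1, 4, 6, 7, 9}:
n :  0  1  2  3  4  5  6  7  8  9 10 11 12 13 14 15 16 17 18 19 20 21 22 23
G :  0  1  0  1  2  0  1  2  3  2  0  1  2  0  1  0  1  2  0  1  2  3  2  0
G_B(23) = 0.
Combined Grundy value = 1 ⊕ 0 = 1.
A winning move leaves total XOR = 0, i.e. changes one component's Grundy value g to g ⊕ X where X is the current total.
Stack A: need g' = 1⊕1 = 0. Options: 15−1→G=0, 15−2→G=3, 15−6→G=2. Hits: 1.
Stack B: need g' = 0⊕1 = 1. Options: 23−1→G=2, 23−4→G=1, 23−6→G=2, 23−7→G=1, 23−9→G=1. Hits: 3.

4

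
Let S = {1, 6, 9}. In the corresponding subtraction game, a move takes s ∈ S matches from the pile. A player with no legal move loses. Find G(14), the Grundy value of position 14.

G(0) = 0
G(1) = mex{0} = 1
G(2) = mex{1} = 0
G(3) = mex{0} = 1
G(4) = mex{1} = 0
G(5) = mex{0} = 1
G(6) = mex{1,0} = 2
G(7) = mex{2,1} = 0
G(8) = mex{0,0} = 1
G(9) = mex{1,1,0} = 2
G(10) = mex{2,0,1} = 3
G(11) = mex{3,1,0} = 2
G(12) = mex{2,2,1} = 0
G(13) = mex{0,0,0} = 1
G(14) = mex{1,1,1} = 0

0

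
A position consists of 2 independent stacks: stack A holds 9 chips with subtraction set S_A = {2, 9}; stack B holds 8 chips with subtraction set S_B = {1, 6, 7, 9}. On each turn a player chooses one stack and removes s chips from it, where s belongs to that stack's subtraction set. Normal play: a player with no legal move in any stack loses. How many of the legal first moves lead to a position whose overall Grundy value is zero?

0

Stack A, S = {2, 9}:
G(0) = 0
G(1) = mex{} = 0
G(2) = mex{0} = 1
G(3) = mex{0} = 1
G(4) = mex{1} = 0
G(5) = mex{1} = 0
G(6) = mex{0} = 1
G(7) = mex{0} = 1
G(8) = mex{1} = 0
G(9) = mex{1,0} = 2
G_A(9) = 2.
Stack B, S = {1, 6, 7, 9}:
n : 0 1 2 3 4 5 6 7 8
G : 0 1 0 1 0 1 2 3 2
G_B(8) = 2.
Combined Grundy value = 2 ⊕ 2 = 0.
A winning move leaves total XOR = 0, i.e. changes one component's Grundy value g to g ⊕ X where X is the current total.
Stack A: target g' = 2⊕0 = 2, but every legal move changes the Grundy value (mex property), so 0 moves.
Stack B: target g' = 2⊕0 = 2, but every legal move changes the Grundy value (mex property), so 0 moves.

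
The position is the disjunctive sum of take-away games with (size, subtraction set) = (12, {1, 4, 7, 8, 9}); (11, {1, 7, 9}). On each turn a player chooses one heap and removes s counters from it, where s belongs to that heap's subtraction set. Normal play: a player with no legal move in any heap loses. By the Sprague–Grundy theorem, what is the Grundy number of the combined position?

4

Heap A, S = {1, 4, 7, 8, 9}:
G(0) = 0
G(1) = mex{0} = 1
G(2) = mex{1} = 0
G(3) = mex{0} = 1
G(4) = mex{1,0} = 2
G(5) = mex{2,1} = 0
G(6) = mex{0,0} = 1
G(7) = mex{1,1,0} = 2
G(8) = mex{2,2,1,0} = 3
G(9) = mex{3,0,0,1,0} = 2
G(10) = mex{2,1,1,0,1} = 3
G(11) = mex{3,2,2,1,0} = 4
G(12) = mex{4,3,0,2,1} = 5
G_A(12) = 5.
Heap B, S = {1, 7, 9}:
n :  0  1  2  3  4  5  6  7  8  9 10 11
G :  0  1  0  1  0  1  0  1  0  1  0  1
G_B(11) = 1.
Combined Grundy value = 5 ⊕ 1 = 4.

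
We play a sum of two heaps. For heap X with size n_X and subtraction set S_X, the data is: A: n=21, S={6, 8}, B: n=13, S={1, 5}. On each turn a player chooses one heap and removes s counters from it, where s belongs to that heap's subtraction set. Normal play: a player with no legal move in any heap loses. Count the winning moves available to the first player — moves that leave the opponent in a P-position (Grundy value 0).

0

Heap A, S = {6, 8}:
G(0) = 0
G(1) = mex{} = 0
G(2) = mex{} = 0
G(3) = mex{} = 0
G(4) = mex{} = 0
G(5) = mex{} = 0
G(6) = mex{0} = 1
G(7) = mex{0} = 1
G(8) = mex{0,0} = 1
G(9) = mex{0,0} = 1
G(10) = mex{0,0} = 1
G(11) = mex{0,0} = 1
G(12) = mex{1,0} = 2
G(13) = mex{1,0} = 2
G(14) = mex{1,1} = 0
G(15) = mex{1,1} = 0
G(16) = mex{1,1} = 0
G(17) = mex{1,1} = 0
G(18) = mex{2,1} = 0
G(19) = mex{2,1} = 0
G(20) = mex{0,2} = 1
G(21) = mex{0,2} = 1
G_A(21) = 1.
Heap B, S = {1, 5}:
G(0) = 0
G(1) = mex{0} = 1
G(2) = mex{1} = 0
G(3) = mex{0} = 1
G(4) = mex{1} = 0
G(5) = mex{0,0} = 1
G(6) = mex{1,1} = 0
G(7) = mex{0,0} = 1
G(8) = mex{1,1} = 0
G(9) = mex{0,0} = 1
G(10) = mex{1,1} = 0
G(11) = mex{0,0} = 1
G(12) = mex{1,1} = 0
G(13) = mex{0,0} = 1
G_B(13) = 1.
Combined Grundy value = 1 ⊕ 1 = 0.
A winning move leaves total XOR = 0, i.e. changes one component's Grundy value g to g ⊕ X where X is the current total.
Heap A: target g' = 1⊕0 = 1, but every legal move changes the Grundy value (mex property), so 0 moves.
Heap B: target g' = 1⊕0 = 1, but every legal move changes the Grundy value (mex property), so 0 moves.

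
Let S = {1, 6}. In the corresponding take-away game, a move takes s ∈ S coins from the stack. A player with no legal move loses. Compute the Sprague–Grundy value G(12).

1

G(0) = 0
G(1) = mex{0} = 1
G(2) = mex{1} = 0
G(3) = mex{0} = 1
G(4) = mex{1} = 0
G(5) = mex{0} = 1
G(6) = mex{1,0} = 2
G(7) = mex{2,1} = 0
G(8) = mex{0,0} = 1
G(9) = mex{1,1} = 0
G(10) = mex{0,0} = 1
G(11) = mex{1,1} = 0
G(12) = mex{0,2} = 1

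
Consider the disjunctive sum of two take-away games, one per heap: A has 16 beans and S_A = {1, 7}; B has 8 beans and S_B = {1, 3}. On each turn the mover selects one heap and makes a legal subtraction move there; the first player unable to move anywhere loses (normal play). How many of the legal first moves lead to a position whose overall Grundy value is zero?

Heap A, S = {1, 7}:
n :  0  1  2  3  4  5  6  7  8  9 10 11 12 13 14 15 16
G :  0  1  0  1  0  1  0  1  0  1  0  1  0  1  0  1  0
G_A(16) = 0.
Heap B, S = {1, 3}:
n : 0 1 2 3 4 5 6 7 8
G : 0 1 0 1 0 1 0 1 0
G_B(8) = 0.
Combined Grundy value = 0 ⊕ 0 = 0.
A winning move leaves total XOR = 0, i.e. changes one component's Grundy value g to g ⊕ X where X is the current total.
Heap A: target g' = 0⊕0 = 0, but every legal move changes the Grundy value (mex property), so 0 moves.
Heap B: target g' = 0⊕0 = 0, but every legal move changes the Grundy value (mex property), so 0 moves.

0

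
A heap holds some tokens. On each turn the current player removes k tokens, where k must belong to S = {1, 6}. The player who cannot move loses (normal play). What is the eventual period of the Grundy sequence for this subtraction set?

7

G(0) = 0
G(1) = mex{0} = 1
G(2) = mex{1} = 0
G(3) = mex{0} = 1
G(4) = mex{1} = 0
G(5) = mex{0} = 1
G(6) = mex{1,0} = 2
G(7) = mex{2,1} = 0
G(8) = mex{0,0} = 1
G(9) = mex{1,1} = 0
G(10) = mex{0,0} = 1
G(11) = mex{1,1} = 0
G(12) = mex{0,2} = 1
G(13) = mex{1,0} = 2
G(14) = mex{2,1} = 0
G(15) = mex{0,0} = 1
G(n+7) = G(n) holds for n = 0,…,5 (a full window of length max(S) = 6), so the sequence is purely periodic with period 7.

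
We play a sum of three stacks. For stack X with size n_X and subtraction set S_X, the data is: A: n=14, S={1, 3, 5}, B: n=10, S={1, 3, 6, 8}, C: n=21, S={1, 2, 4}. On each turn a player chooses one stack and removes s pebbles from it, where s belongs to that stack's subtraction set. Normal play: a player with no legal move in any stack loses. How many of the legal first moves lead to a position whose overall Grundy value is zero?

Stack A, S = {1, 3, 5}:
G(0) = 0
G(1) = mex{0} = 1
G(2) = mex{1} = 0
G(3) = mex{0,0} = 1
G(4) = mex{1,1} = 0
G(5) = mex{0,0,0} = 1
G(6) = mex{1,1,1} = 0
G(7) = mex{0,0,0} = 1
G(8) = mex{1,1,1} = 0
G(9) = mex{0,0,0} = 1
G(10) = mex{1,1,1} = 0
G(11) = mex{0,0,0} = 1
G(12) = mex{1,1,1} = 0
G(13) = mex{0,0,0} = 1
G(14) = mex{1,1,1} = 0
G_A(14) = 0.
Stack B, S = {1, 3, 6, 8}:
G(0) = 0
G(1) = mex{0} = 1
G(2) = mex{1} = 0
G(3) = mex{0,0} = 1
G(4) = mex{1,1} = 0
G(5) = mex{0,0} = 1
G(6) = mex{1,1,0} = 2
G(7) = mex{2,0,1} = 3
G(8) = mex{3,1,0,0} = 2
G(9) = mex{2,2,1,1} = 0
G(10) = mex{0,3,0,0} = 1
G_B(10) = 1.
Stack C, S = {1, 2, 4}:
G(0) = 0
G(1) = mex{0} = 1
G(2) = mex{1,0} = 2
G(3) = mex{2,1} = 0
G(4) = mex{0,2,0} = 1
G(5) = mex{1,0,1} = 2
G(6) = mex{2,1,2} = 0
G(7) = mex{0,2,0} = 1
G(8) = mex{1,0,1} = 2
G(9) = mex{2,1,2} = 0
G(10) = mex{0,2,0} = 1
G(11) = mex{1,0,1} = 2
G(12) = mex{2,1,2} = 0
G(13) = mex{0,2,0} = 1
G(14) = mex{1,0,1} = 2
G(15) = mex{2,1,2} = 0
G(16) = mex{0,2,0} = 1
G(17) = mex{1,0,1} = 2
G(18) = mex{2,1,2} = 0
G(19) = mex{0,2,0} = 1
G(20) = mex{1,0,1} = 2
G(21) = mex{2,1,2} = 0
G_C(21) = 0.
Combined Grundy value = 0 ⊕ 1 ⊕ 0 = 1.
A winning move leaves total XOR = 0, i.e. changes one component's Grundy value g to g ⊕ X where X is the current total.
Stack A: need g' = 0⊕1 = 1. Options: 14−1→G=1, 14−3→G=1, 14−5→G=1. Hits: 3.
Stack B: need g' = 1⊕1 = 0. Options: 10−1→G=0, 10−3→G=3, 10−6→G=0, 10−8→G=0. Hits: 3.
Stack C: need g' = 0⊕1 = 1. Options: 21−1→G=2, 21−2→G=1, 21−4→G=2. Hits: 1.

7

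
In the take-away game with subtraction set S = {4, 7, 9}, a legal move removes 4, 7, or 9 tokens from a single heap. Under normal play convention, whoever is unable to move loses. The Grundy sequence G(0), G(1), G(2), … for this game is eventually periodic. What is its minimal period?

13

n :  0  1  2  3  4  5  6  7  8  9 10 11 12 13 14 15 16 17 18 19 20 21 22 23 24 25 26 27
G :  0  0  0  0  1  1  1  1  2  2  2  2  3  0  0  0  0  1  1  1  1  2  2  2  2  3  0  0
G(n+13) = G(n) holds for n = 0,…,8 (a full window of length max(S) = 9), so the sequence is purely periodic with period 13.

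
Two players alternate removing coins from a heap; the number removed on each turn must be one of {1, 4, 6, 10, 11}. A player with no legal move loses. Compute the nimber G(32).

2

G(0) = 0
G(1) = mex{0} = 1
G(2) = mex{1} = 0
G(3) = mex{0} = 1
G(4) = mex{1,0} = 2
G(5) = mex{2,1} = 0
G(6) = mex{0,0,0} = 1
G(7) = mex{1,1,1} = 0
G(8) = mex{0,2,0} = 1
G(9) = mex{1,0,1} = 2
G(10) = mex{2,1,2,0} = 3
G(11) = mex{3,0,0,1,0} = 2
G(12) = mex{2,1,1,0,1} = 3
G(13) = mex{3,2,0,1,0} = 4
G(14) = mex{4,3,1,2,1} = 0
G(15) = mex{0,2,2,0,2} = 1
G(16) = mex{1,3,3,1,0} = 2
G(17) = mex{2,4,2,0,1} = 3
G(18) = mex{3,0,3,1,0} = 2
G(19) = mex{2,1,4,2,1} = 0
G(20) = mex{0,2,0,3,2} = 1
G(21) = mex{1,3,1,2,3} = 0
G(22) = mex{0,2,2,3,2} = 1
G(23) = mex{1,0,3,4,3} = 2
G(24) = mex{2,1,2,0,4} = 3
G(25) = mex{3,0,0,1,0} = 2
G(26) = mex{2,1,1,2,1} = 0
G(27) = mex{0,2,0,3,2} = 1
G(28) = mex{1,3,1,2,3} = 0
G(29) = mex{0,2,2,0,2} = 1
G(30) = mex{1,0,3,1,0} = 2
G(31) = mex{2,1,2,0,1} = 3
G(32) = mex{3,0,0,1,0} = 2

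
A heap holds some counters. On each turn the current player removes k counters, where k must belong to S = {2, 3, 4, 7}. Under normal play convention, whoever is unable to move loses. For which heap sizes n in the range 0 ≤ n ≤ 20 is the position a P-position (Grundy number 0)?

0, 1, 6, 11, 12, 17

n :  0  1  2  3  4  5  6  7  8  9 10 11 12 13 14 15 16 17 18 19 20
G :  0  0  1  1  2  2  0  3  1  4  2  0  0  1  1  2  2  0  3  1  4
P-positions are exactly the n with G(n) = 0.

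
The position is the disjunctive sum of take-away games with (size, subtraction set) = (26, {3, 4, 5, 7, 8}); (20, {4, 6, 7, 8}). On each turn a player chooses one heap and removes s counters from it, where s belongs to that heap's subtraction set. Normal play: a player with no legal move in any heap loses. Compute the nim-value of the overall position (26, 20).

3

Heap A, S = {3, 4, 5, 7, 8}:
n :  0  1  2  3  4  5  6  7  8  9 10 11 12 13 14 15 16 17 18 19 20 21 22 23 24 25 26
G :  0  0  0  1  1  1  2  2  2  3  3  0  0  0  1  1  1  2  2  2  3  3  0  0  0  1  1
G_A(26) = 1.
Heap B, S = {4, 6, 7, 8}:
n :  0  1  2  3  4  5  6  7  8  9 10 11 12 13 14 15 16 17 18 19 20
G :  0  0  0  0  1  1  1  1  2  2  2  2  0  0  0  0  1  1  1  1  2
G_B(20) = 2.
Combined Grundy value = 1 ⊕ 2 = 3.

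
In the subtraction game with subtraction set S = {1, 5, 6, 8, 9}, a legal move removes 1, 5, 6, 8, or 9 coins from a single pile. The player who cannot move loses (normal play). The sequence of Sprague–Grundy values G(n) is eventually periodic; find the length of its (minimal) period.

14

G(0) = 0
G(1) = mex{0} = 1
G(2) = mex{1} = 0
G(3) = mex{0} = 1
G(4) = mex{1} = 0
G(5) = mex{0,0} = 1
G(6) = mex{1,1,0} = 2
G(7) = mex{2,0,1} = 3
G(8) = mex{3,1,0,0} = 2
G(9) = mex{2,0,1,1,0} = 3
G(10) = mex{3,1,0,0,1} = 2
G(11) = mex{2,2,1,1,0} = 3
G(12) = mex{3,3,2,0,1} = 4
G(13) = mex{4,2,3,1,0} = 5
G(14) = mex{5,3,2,2,1} = 0
G(15) = mex{0,2,3,3,2} = 1
G(16) = mex{1,3,2,2,3} = 0
G(17) = mex{0,4,3,3,2} = 1
G(18) = mex{1,5,4,2,3} = 0
G(19) = mex{0,0,5,3,2} = 1
G(20) = mex{1,1,0,4,3} = 2
G(21) = mex{2,0,1,5,4} = 3
G(22) = mex{3,1,0,0,5} = 2
G(23) = mex{2,0,1,1,0} = 3
G(24) = mex{3,1,0,0,1} = 2
G(25) = mex{2,2,1,1,0} = 3
G(26) = mex{3,3,2,0,1} = 4
G(27) = mex{4,2,3,1,0} = 5
G(28) = mex{5,3,2,2,1} = 0
G(29) = mex{0,2,3,3,2} = 1
G(n+14) = G(n) holds for n = 0,…,8 (a full window of length max(S) = 9), so the sequence is purely periodic with period 14.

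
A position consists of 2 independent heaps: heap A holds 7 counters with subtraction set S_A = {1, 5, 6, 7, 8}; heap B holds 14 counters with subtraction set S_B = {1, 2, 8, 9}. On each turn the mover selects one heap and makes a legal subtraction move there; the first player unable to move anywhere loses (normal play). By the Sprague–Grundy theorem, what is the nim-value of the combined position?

2

Heap A, S = {1, 5, 6, 7, 8}:
G(0) = 0
G(1) = mex{0} = 1
G(2) = mex{1} = 0
G(3) = mex{0} = 1
G(4) = mex{1} = 0
G(5) = mex{0,0} = 1
G(6) = mex{1,1,0} = 2
G(7) = mex{2,0,1,0} = 3
G_A(7) = 3.
Heap B, S = {1, 2, 8, 9}:
G(0) = 0
G(1) = mex{0} = 1
G(2) = mex{1,0} = 2
G(3) = mex{2,1} = 0
G(4) = mex{0,2} = 1
G(5) = mex{1,0} = 2
G(6) = mex{2,1} = 0
G(7) = mex{0,2} = 1
G(8) = mex{1,0,0} = 2
G(9) = mex{2,1,1,0} = 3
G(10) = mex{3,2,2,1} = 0
G(11) = mex{0,3,0,2} = 1
G(12) = mex{1,0,1,0} = 2
G(13) = mex{2,1,2,1} = 0
G(14) = mex{0,2,0,2} = 1
G_B(14) = 1.
Combined Grundy value = 3 ⊕ 1 = 2.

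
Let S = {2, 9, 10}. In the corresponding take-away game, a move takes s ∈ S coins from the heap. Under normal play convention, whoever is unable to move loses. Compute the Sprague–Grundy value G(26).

n :  0  1  2  3  4  5  6  7  8  9 10 11 12 13 14 15 16 17 18 19 20 21 22 23 24 25 26
G :  0  0  1  1  0  0  1  1  0  2  1  3  0  2  1  3  0  2  1  0  0  1  1  0  0  1  1

1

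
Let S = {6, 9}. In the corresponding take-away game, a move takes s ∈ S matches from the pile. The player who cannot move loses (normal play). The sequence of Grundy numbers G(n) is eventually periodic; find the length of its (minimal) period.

15

G(0) = 0
G(1) = mex{} = 0
G(2) = mex{} = 0
G(3) = mex{} = 0
G(4) = mex{} = 0
G(5) = mex{} = 0
G(6) = mex{0} = 1
G(7) = mex{0} = 1
G(8) = mex{0} = 1
G(9) = mex{0,0} = 1
G(10) = mex{0,0} = 1
G(11) = mex{0,0} = 1
G(12) = mex{1,0} = 2
G(13) = mex{1,0} = 2
G(14) = mex{1,0} = 2
G(15) = mex{1,1} = 0
G(16) = mex{1,1} = 0
G(17) = mex{1,1} = 0
G(18) = mex{2,1} = 0
G(19) = mex{2,1} = 0
G(20) = mex{2,1} = 0
G(21) = mex{0,2} = 1
G(22) = mex{0,2} = 1
G(23) = mex{0,2} = 1
G(24) = mex{0,0} = 1
G(25) = mex{0,0} = 1
G(26) = mex{0,0} = 1
G(27) = mex{1,0} = 2
G(28) = mex{1,0} = 2
G(29) = mex{1,0} = 2
G(30) = mex{1,1} = 0
G(31) = mex{1,1} = 0
G(n+15) = G(n) holds for n = 0,…,8 (a full window of length max(S) = 9), so the sequence is purely periodic with period 15.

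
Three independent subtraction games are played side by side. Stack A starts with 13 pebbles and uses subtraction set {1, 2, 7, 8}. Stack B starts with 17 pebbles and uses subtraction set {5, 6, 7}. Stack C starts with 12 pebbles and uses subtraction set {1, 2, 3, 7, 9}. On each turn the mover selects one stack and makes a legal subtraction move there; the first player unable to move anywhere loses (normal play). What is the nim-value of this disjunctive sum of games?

0

Stack A, S = {1, 2, 7, 8}:
G(0) = 0
G(1) = mex{0} = 1
G(2) = mex{1,0} = 2
G(3) = mex{2,1} = 0
G(4) = mex{0,2} = 1
G(5) = mex{1,0} = 2
G(6) = mex{2,1} = 0
G(7) = mex{0,2,0} = 1
G(8) = mex{1,0,1,0} = 2
G(9) = mex{2,1,2,1} = 0
G(10) = mex{0,2,0,2} = 1
G(11) = mex{1,0,1,0} = 2
G(12) = mex{2,1,2,1} = 0
G(13) = mex{0,2,0,2} = 1
G_A(13) = 1.
Stack B, S = {5, 6, 7}:
n :  0  1  2  3  4  5  6  7  8  9 10 11 12 13 14 15 16 17
G :  0  0  0  0  0  1  1  1  1  1  2  2  0  0  0  0  0  1
G_B(17) = 1.
Stack C, S = {1, 2, 3, 7, 9}:
G(0) = 0
G(1) = mex{0} = 1
G(2) = mex{1,0} = 2
G(3) = mex{2,1,0} = 3
G(4) = mex{3,2,1} = 0
G(5) = mex{0,3,2} = 1
G(6) = mex{1,0,3} = 2
G(7) = mex{2,1,0,0} = 3
G(8) = mex{3,2,1,1} = 0
G(9) = mex{0,3,2,2,0} = 1
G(10) = mex{1,0,3,3,1} = 2
G(11) = mex{2,1,0,0,2} = 3
G(12) = mex{3,2,1,1,3} = 0
G_C(12) = 0.
Combined Grundy value = 1 ⊕ 1 ⊕ 0 = 0.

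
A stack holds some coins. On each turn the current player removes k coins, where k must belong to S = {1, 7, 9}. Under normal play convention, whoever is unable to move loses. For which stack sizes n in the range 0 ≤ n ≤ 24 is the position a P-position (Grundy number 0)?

n :  0  1  2  3  4  5  6  7  8  9 10 11 12 13 14 15 16 17 18 19 20 21 22 23 24
G :  0  1  0  1  0  1  0  1  0  1  0  1  0  1  0  1  0  1  0  1  0  1  0  1  0
P-positions are exactly the n with G(n) = 0.

0, 2, 4, 6, 8, 10, 12, 14, 16, 18, 20, 22, 24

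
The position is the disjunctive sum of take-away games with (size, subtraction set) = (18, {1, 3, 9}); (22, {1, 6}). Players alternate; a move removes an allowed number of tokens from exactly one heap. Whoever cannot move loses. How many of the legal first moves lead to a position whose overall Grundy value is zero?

Heap A, S = {1, 3, 9}:
n :  0  1  2  3  4  5  6  7  8  9 10 11 12 13 14 15 16 17 18
G :  0  1  0  1  0  1  0  1  0  1  0  1  0  1  0  1  0  1  0
G_A(18) = 0.
Heap B, S = {1, 6}:
G(0) = 0
G(1) = mex{0} = 1
G(2) = mex{1} = 0
G(3) = mex{0} = 1
G(4) = mex{1} = 0
G(5) = mex{0} = 1
G(6) = mex{1,0} = 2
G(7) = mex{2,1} = 0
G(8) = mex{0,0} = 1
G(9) = mex{1,1} = 0
G(10) = mex{0,0} = 1
G(11) = mex{1,1} = 0
G(12) = mex{0,2} = 1
G(13) = mex{1,0} = 2
G(14) = mex{2,1} = 0
G(15) = mex{0,0} = 1
G(16) = mex{1,1} = 0
G(17) = mex{0,0} = 1
G(18) = mex{1,1} = 0
G(19) = mex{0,2} = 1
G(20) = mex{1,0} = 2
G(21) = mex{2,1} = 0
G(22) = mex{0,0} = 1
G_B(22) = 1.
Combined Grundy value = 0 ⊕ 1 = 1.
A winning move leaves total XOR = 0, i.e. changes one component's Grundy value g to g ⊕ X where X is the current total.
Heap A: need g' = 0⊕1 = 1. Options: 18−1→G=1, 18−3→G=1, 18−9→G=1. Hits: 3.
Heap B: need g' = 1⊕1 = 0. Options: 22−1→G=0, 22−6→G=0. Hits: 2.

5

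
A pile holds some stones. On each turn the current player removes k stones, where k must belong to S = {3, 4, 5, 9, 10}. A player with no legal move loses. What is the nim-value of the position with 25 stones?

1

n :  0  1  2  3  4  5  6  7  8  9 10 11 12 13 14 15 16 17 18 19 20 21 22 23 24 25
G :  0  0  0  1  1  1  2  2  0  3  3  1  4  2  0  0  0  1  1  1  2  2  0  3  3  1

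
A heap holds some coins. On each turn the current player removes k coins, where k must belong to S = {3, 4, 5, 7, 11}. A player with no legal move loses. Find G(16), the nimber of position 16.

0

n :  0  1  2  3  4  5  6  7  8  9 10 11 12 13 14 15 16
G :  0  0  0  1  1  1  2  2  2  3  0  3  4  1  4  5  0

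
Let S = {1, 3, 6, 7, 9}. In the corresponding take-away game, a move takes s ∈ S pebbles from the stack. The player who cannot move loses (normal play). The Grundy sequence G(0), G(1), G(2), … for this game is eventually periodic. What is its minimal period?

G(0) = 0
G(1) = mex{0} = 1
G(2) = mex{1} = 0
G(3) = mex{0,0} = 1
G(4) = mex{1,1} = 0
G(5) = mex{0,0} = 1
G(6) = mex{1,1,0} = 2
G(7) = mex{2,0,1,0} = 3
G(8) = mex{3,1,0,1} = 2
G(9) = mex{2,2,1,0,0} = 3
G(10) = mex{3,3,0,1,1} = 2
G(11) = mex{2,2,1,0,0} = 3
G(12) = mex{3,3,2,1,1} = 0
G(13) = mex{0,2,3,2,0} = 1
G(14) = mex{1,3,2,3,1} = 0
G(15) = mex{0,0,3,2,2} = 1
G(16) = mex{1,1,2,3,3} = 0
G(17) = mex{0,0,3,2,2} = 1
G(18) = mex{1,1,0,3,3} = 2
G(19) = mex{2,0,1,0,2} = 3
G(20) = mex{3,1,0,1,3} = 2
G(21) = mex{2,2,1,0,0} = 3
G(22) = mex{3,3,0,1,1} = 2
G(23) = mex{2,2,1,0,0} = 3
G(24) = mex{3,3,2,1,1} = 0
G(25) = mex{0,2,3,2,0} = 1
G(n+12) = G(n) holds for n = 0,…,8 (a full window of length max(S) = 9), so the sequence is purely periodic with period 12.

12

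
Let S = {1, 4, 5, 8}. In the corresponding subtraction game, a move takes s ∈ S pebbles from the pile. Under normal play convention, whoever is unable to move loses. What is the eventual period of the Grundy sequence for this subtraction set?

G(0) = 0
G(1) = mex{0} = 1
G(2) = mex{1} = 0
G(3) = mex{0} = 1
G(4) = mex{1,0} = 2
G(5) = mex{2,1,0} = 3
G(6) = mex{3,0,1} = 2
G(7) = mex{2,1,0} = 3
G(8) = mex{3,2,1,0} = 4
G(9) = mex{4,3,2,1} = 0
G(10) = mex{0,2,3,0} = 1
G(11) = mex{1,3,2,1} = 0
G(12) = mex{0,4,3,2} = 1
G(13) = mex{1,0,4,3} = 2
G(14) = mex{2,1,0,2} = 3
G(15) = mex{3,0,1,3} = 2
G(16) = mex{2,1,0,4} = 3
G(17) = mex{3,2,1,0} = 4
G(18) = mex{4,3,2,1} = 0
G(19) = mex{0,2,3,0} = 1
G(n+9) = G(n) holds for n = 0,…,7 (a full window of length max(S) = 8), so the sequence is purely periodic with period 9.

9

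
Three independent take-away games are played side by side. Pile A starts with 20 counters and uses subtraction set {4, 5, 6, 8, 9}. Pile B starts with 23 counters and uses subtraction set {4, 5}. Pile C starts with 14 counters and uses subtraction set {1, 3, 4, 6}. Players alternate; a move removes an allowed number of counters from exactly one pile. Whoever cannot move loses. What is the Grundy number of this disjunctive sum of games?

Pile A, S = {4, 5, 6, 8, 9}:
G(0) = 0
G(1) = mex{} = 0
G(2) = mex{} = 0
G(3) = mex{} = 0
G(4) = mex{0} = 1
G(5) = mex{0,0} = 1
G(6) = mex{0,0,0} = 1
G(7) = mex{0,0,0} = 1
G(8) = mex{1,0,0,0} = 2
G(9) = mex{1,1,0,0,0} = 2
G(10) = mex{1,1,1,0,0} = 2
G(11) = mex{1,1,1,0,0} = 2
G(12) = mex{2,1,1,1,0} = 3
G(13) = mex{2,2,1,1,1} = 0
G(14) = mex{2,2,2,1,1} = 0
G(15) = mex{2,2,2,1,1} = 0
G(16) = mex{3,2,2,2,1} = 0
G(17) = mex{0,3,2,2,2} = 1
G(18) = mex{0,0,3,2,2} = 1
G(19) = mex{0,0,0,2,2} = 1
G(20) = mex{0,0,0,3,2} = 1
G_A(20) = 1.
Pile B, S = {4, 5}:
G(0) = 0
G(1) = mex{} = 0
G(2) = mex{} = 0
G(3) = mex{} = 0
G(4) = mex{0} = 1
G(5) = mex{0,0} = 1
G(6) = mex{0,0} = 1
G(7) = mex{0,0} = 1
G(8) = mex{1,0} = 2
G(9) = mex{1,1} = 0
G(10) = mex{1,1} = 0
G(11) = mex{1,1} = 0
G(12) = mex{2,1} = 0
G(13) = mex{0,2} = 1
G(14) = mex{0,0} = 1
G(15) = mex{0,0} = 1
G(16) = mex{0,0} = 1
G(17) = mex{1,0} = 2
G(18) = mex{1,1} = 0
G(19) = mex{1,1} = 0
G(20) = mex{1,1} = 0
G(21) = mex{2,1} = 0
G(22) = mex{0,2} = 1
G(23) = mex{0,0} = 1
G_B(23) = 1.
Pile C, S = {1, 3, 4, 6}:
G(0) = 0
G(1) = mex{0} = 1
G(2) = mex{1} = 0
G(3) = mex{0,0} = 1
G(4) = mex{1,1,0} = 2
G(5) = mex{2,0,1} = 3
G(6) = mex{3,1,0,0} = 2
G(7) = mex{2,2,1,1} = 0
G(8) = mex{0,3,2,0} = 1
G(9) = mex{1,2,3,1} = 0
G(10) = mex{0,0,2,2} = 1
G(11) = mex{1,1,0,3} = 2
G(12) = mex{2,0,1,2} = 3
G(13) = mex{3,1,0,0} = 2
G(14) = mex{2,2,1,1} = 0
G_C(14) = 0.
Combined Grundy value = 1 ⊕ 1 ⊕ 0 = 0.

0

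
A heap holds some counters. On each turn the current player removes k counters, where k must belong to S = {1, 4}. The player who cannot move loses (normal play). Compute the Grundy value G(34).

2

n :  0  1  2  3  4  5  6  7  8  9 10 11 12 13 14 15 16 17 18 19 20 21 22 23 24 25 26 27 28 29 30 31 32 33 34
G :  0  1  0  1  2  0  1  0  1  2  0  1  0  1  2  0  1  0  1  2  0  1  0  1  2  0  1  0  1  2  0  1  0  1  2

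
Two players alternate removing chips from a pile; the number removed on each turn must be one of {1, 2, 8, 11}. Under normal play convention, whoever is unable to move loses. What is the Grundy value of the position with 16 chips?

n :  0  1  2  3  4  5  6  7  8  9 10 11 12 13 14 15 16
G :  0  1  2  0  1  2  0  1  2  0  1  2  0  1  2  0  1

1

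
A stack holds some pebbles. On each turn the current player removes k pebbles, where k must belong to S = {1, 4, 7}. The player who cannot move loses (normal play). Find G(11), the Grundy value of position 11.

G(0) = 0
G(1) = mex{0} = 1
G(2) = mex{1} = 0
G(3) = mex{0} = 1
G(4) = mex{1,0} = 2
G(5) = mex{2,1} = 0
G(6) = mex{0,0} = 1
G(7) = mex{1,1,0} = 2
G(8) = mex{2,2,1} = 0
G(9) = mex{0,0,0} = 1
G(10) = mex{1,1,1} = 0
G(11) = mex{0,2,2} = 1

1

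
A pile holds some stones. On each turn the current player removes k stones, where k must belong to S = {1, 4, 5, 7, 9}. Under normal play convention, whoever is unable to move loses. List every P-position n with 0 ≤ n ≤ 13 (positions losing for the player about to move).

G(0) = 0
G(1) = mex{0} = 1
G(2) = mex{1} = 0
G(3) = mex{0} = 1
G(4) = mex{1,0} = 2
G(5) = mex{2,1,0} = 3
G(6) = mex{3,0,1} = 2
G(7) = mex{2,1,0,0} = 3
G(8) = mex{3,2,1,1} = 0
G(9) = mex{0,3,2,0,0} = 1
G(10) = mex{1,2,3,1,1} = 0
G(11) = mex{0,3,2,2,0} = 1
G(12) = mex{1,0,3,3,1} = 2
G(13) = mex{2,1,0,2,2} = 3
P-positions are exactly the n with G(n) = 0.

0, 2, 8, 10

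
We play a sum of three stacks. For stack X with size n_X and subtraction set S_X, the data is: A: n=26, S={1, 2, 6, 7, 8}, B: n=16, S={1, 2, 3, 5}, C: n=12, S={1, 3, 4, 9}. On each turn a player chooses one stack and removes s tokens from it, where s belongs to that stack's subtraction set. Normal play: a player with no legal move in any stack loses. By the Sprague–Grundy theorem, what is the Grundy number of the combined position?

2

Stack A, S = {1, 2, 6, 7, 8}:
n :  0  1  2  3  4  5  6  7  8  9 10 11 12 13 14 15 16 17 18 19 20 21 22 23 24 25 26
G :  0  1  2  0  1  2  3  4  5  3  4  5  0  1  2  0  1  2  3  4  5  3  4  5  0  1  2
G_A(26) = 2.
Stack B, S = {1, 2, 3, 5}:
n :  0  1  2  3  4  5  6  7  8  9 10 11 12 13 14 15 16
G :  0  1  2  3  0  1  2  3  0  1  2  3  0  1  2  3  0
G_B(16) = 0.
Stack C, S = {1, 3, 4, 9}:
G(0) = 0
G(1) = mex{0} = 1
G(2) = mex{1} = 0
G(3) = mex{0,0} = 1
G(4) = mex{1,1,0} = 2
G(5) = mex{2,0,1} = 3
G(6) = mex{3,1,0} = 2
G(7) = mex{2,2,1} = 0
G(8) = mex{0,3,2} = 1
G(9) = mex{1,2,3,0} = 4
G(10) = mex{4,0,2,1} = 3
G(11) = mex{3,1,0,0} = 2
G(12) = mex{2,4,1,1} = 0
G_C(12) = 0.
Combined Grundy value = 2 ⊕ 0 ⊕ 0 = 2.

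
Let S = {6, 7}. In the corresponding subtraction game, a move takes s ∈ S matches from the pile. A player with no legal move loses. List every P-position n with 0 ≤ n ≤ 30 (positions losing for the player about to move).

G(0) = 0
G(1) = mex{} = 0
G(2) = mex{} = 0
G(3) = mex{} = 0
G(4) = mex{} = 0
G(5) = mex{} = 0
G(6) = mex{0} = 1
G(7) = mex{0,0} = 1
G(8) = mex{0,0} = 1
G(9) = mex{0,0} = 1
G(10) = mex{0,0} = 1
G(11) = mex{0,0} = 1
G(12) = mex{1,0} = 2
G(13) = mex{1,1} = 0
G(14) = mex{1,1} = 0
G(15) = mex{1,1} = 0
G(16) = mex{1,1} = 0
G(17) = mex{1,1} = 0
G(18) = mex{2,1} = 0
G(19) = mex{0,2} = 1
G(20) = mex{0,0} = 1
G(21) = mex{0,0} = 1
G(22) = mex{0,0} = 1
G(23) = mex{0,0} = 1
G(24) = mex{0,0} = 1
G(25) = mex{1,0} = 2
G(26) = mex{1,1} = 0
G(27) = mex{1,1} = 0
G(28) = mex{1,1} = 0
G(29) = mex{1,1} = 0
G(30) = mex{1,1} = 0
P-positions are exactly the n with G(n) = 0.

0, 1, 2, 3, 4, 5, 13, 14, 15, 16, 17, 18, 26, 27, 28, 29, 30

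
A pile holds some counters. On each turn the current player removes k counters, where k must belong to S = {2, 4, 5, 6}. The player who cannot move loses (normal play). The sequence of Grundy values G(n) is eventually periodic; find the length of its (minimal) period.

n :  0  1  2  3  4  5  6  7  8  9 10 11 12 13 14 15 16 17
G :  0  0  1  1  2  2  3  3  0  0  1  1  2  2  3  3  0  0
G(n+8) = G(n) holds for n = 0,…,5 (a full window of length max(S) = 6), so the sequence is purely periodic with period 8.

8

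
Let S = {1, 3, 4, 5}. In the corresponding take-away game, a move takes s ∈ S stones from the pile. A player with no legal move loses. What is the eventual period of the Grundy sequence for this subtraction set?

n :  0  1  2  3  4  5  6  7  8  9 10 11 12 13 14 15 16 17
G :  0  1  0  1  2  3  2  3  0  1  0  1  2  3  2  3  0  1
G(n+8) = G(n) holds for n = 0,…,4 (a full window of length max(S) = 5), so the sequence is purely periodic with period 8.

8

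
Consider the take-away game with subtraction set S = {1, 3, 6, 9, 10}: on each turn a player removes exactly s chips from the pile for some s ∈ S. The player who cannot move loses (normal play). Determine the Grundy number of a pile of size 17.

n :  0  1  2  3  4  5  6  7  8  9 10 11 12 13 14 15 16 17
G :  0  1  0  1  0  1  2  3  2  3  2  3  4  5  4  0  1  0

0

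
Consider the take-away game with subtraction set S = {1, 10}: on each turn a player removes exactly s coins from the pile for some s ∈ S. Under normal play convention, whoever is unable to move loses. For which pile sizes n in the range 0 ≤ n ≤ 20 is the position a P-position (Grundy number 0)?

G(0) = 0
G(1) = mex{0} = 1
G(2) = mex{1} = 0
G(3) = mex{0} = 1
G(4) = mex{1} = 0
G(5) = mex{0} = 1
G(6) = mex{1} = 0
G(7) = mex{0} = 1
G(8) = mex{1} = 0
G(9) = mex{0} = 1
G(10) = mex{1,0} = 2
G(11) = mex{2,1} = 0
G(12) = mex{0,0} = 1
G(13) = mex{1,1} = 0
G(14) = mex{0,0} = 1
G(15) = mex{1,1} = 0
G(16) = mex{0,0} = 1
G(17) = mex{1,1} = 0
G(18) = mex{0,0} = 1
G(19) = mex{1,1} = 0
G(20) = mex{0,2} = 1
P-positions are exactly the n with G(n) = 0.

0, 2, 4, 6, 8, 11, 13, 15, 17, 19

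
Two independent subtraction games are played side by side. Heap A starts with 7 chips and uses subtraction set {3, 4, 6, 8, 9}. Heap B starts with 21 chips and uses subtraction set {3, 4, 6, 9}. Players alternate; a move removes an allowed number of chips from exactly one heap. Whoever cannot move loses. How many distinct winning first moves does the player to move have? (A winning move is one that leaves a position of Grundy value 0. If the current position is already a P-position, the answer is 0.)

Heap A, S = {3, 4, 6, 8, 9}:
n : 0 1 2 3 4 5 6 7
G : 0 0 0 1 1 1 2 2
G_A(7) = 2.
Heap B, S = {3, 4, 6, 9}:
n :  0  1  2  3  4  5  6  7  8  9 10 11 12 13 14 15 16 17 18 19 20 21
G :  0  0  0  1  1  1  2  2  2  3  3  3  0  0  0  1  1  1  2  2  2  3
G_B(21) = 3.
Combined Grundy value = 2 ⊕ 3 = 1.
A winning move leaves total XOR = 0, i.e. changes one component's Grundy value g to g ⊕ X where X is the current total.
Heap A: need g' = 2⊕1 = 3. Options: 7−3→G=1, 7−4→G=1, 7−6→G=0. Hits: 0.
Heap B: need g' = 3⊕1 = 2. Options: 21−3→G=2, 21−4→G=1, 21−6→G=1, 21−9→G=0. Hits: 1.

1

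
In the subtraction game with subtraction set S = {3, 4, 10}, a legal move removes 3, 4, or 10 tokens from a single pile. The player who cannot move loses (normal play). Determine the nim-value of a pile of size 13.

n :  0  1  2  3  4  5  6  7  8  9 10 11 12 13
G :  0  0  0  1  1  1  2  0  0  0  1  1  1  2

2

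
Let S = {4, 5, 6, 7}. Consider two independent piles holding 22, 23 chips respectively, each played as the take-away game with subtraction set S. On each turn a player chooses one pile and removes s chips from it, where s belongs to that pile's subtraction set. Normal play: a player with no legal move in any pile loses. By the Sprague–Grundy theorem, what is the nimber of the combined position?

All piles use S = {4, 5, 6, 7}:
n :  0  1  2  3  4  5  6  7  8  9 10 11 12 13 14 15 16 17 18 19 20 21 22 23
G :  0  0  0  0  1  1  1  1  2  2  2  0  0  0  0  1  1  1  1  2  2  2  0  0
Pile A: G(22) = 0.
Pile B: G(23) = 0.
Combined Grundy value = 0 ⊕ 0 = 0.

0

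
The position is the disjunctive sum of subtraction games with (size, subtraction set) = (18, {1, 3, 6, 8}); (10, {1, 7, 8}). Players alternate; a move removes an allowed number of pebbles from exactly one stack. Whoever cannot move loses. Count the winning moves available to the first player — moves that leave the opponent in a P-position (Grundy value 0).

Stack A, S = {1, 3, 6, 8}:
n :  0  1  2  3  4  5  6  7  8  9 10 11 12 13 14 15 16 17 18
G :  0  1  0  1  0  1  2  3  2  0  1  0  1  0  1  2  3  2  0
G_A(18) = 0.
Stack B, S = {1, 7, 8}:
n :  0  1  2  3  4  5  6  7  8  9 10
G :  0  1  0  1  0  1  0  1  2  3  2
G_B(10) = 2.
Combined Grundy value = 0 ⊕ 2 = 2.
A winning move leaves total XOR = 0, i.e. changes one component's Grundy value g to g ⊕ X where X is the current total.
Stack A: need g' = 0⊕2 = 2. Options: 18−1→G=2, 18−3→G=2, 18−6→G=1, 18−8→G=1. Hits: 2.
Stack B: need g' = 2⊕2 = 0. Options: 10−1→G=3, 10−7→G=1, 10−8→G=0. Hits: 1.

3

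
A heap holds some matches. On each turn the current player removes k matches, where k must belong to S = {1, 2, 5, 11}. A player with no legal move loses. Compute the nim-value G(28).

G(0) = 0
G(1) = mex{0} = 1
G(2) = mex{1,0} = 2
G(3) = mex{2,1} = 0
G(4) = mex{0,2} = 1
G(5) = mex{1,0,0} = 2
G(6) = mex{2,1,1} = 0
G(7) = mex{0,2,2} = 1
G(8) = mex{1,0,0} = 2
G(9) = mex{2,1,1} = 0
G(10) = mex{0,2,2} = 1
G(11) = mex{1,0,0,0} = 2
G(12) = mex{2,1,1,1} = 0
G(13) = mex{0,2,2,2} = 1
G(14) = mex{1,0,0,0} = 2
G(15) = mex{2,1,1,1} = 0
G(16) = mex{0,2,2,2} = 1
G(17) = mex{1,0,0,0} = 2
G(18) = mex{2,1,1,1} = 0
G(19) = mex{0,2,2,2} = 1
G(20) = mex{1,0,0,0} = 2
G(21) = mex{2,1,1,1} = 0
G(22) = mex{0,2,2,2} = 1
G(23) = mex{1,0,0,0} = 2
G(24) = mex{2,1,1,1} = 0
G(25) = mex{0,2,2,2} = 1
G(26) = mex{1,0,0,0} = 2
G(27) = mex{2,1,1,1} = 0
G(28) = mex{0,2,2,2} = 1

1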